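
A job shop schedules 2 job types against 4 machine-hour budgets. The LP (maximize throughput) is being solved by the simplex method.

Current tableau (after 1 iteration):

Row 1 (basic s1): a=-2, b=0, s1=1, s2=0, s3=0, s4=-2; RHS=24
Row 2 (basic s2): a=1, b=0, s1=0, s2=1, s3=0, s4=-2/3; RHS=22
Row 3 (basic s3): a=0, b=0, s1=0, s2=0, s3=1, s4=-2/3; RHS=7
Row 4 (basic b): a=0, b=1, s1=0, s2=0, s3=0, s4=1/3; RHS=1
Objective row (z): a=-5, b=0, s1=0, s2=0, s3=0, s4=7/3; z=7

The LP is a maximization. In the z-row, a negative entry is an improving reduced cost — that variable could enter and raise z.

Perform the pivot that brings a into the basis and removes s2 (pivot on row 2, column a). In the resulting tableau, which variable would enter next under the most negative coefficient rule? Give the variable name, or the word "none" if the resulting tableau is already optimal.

s4

Pivot element 1. New z-row = old z-row − (-5)·(row 2/1).
Updated z-row coefficients: a: 0, b: 0, s1: 0, s2: 5, s3: 0, s4: -1.
The most negative is -1 in column s4, so s4 would enter next.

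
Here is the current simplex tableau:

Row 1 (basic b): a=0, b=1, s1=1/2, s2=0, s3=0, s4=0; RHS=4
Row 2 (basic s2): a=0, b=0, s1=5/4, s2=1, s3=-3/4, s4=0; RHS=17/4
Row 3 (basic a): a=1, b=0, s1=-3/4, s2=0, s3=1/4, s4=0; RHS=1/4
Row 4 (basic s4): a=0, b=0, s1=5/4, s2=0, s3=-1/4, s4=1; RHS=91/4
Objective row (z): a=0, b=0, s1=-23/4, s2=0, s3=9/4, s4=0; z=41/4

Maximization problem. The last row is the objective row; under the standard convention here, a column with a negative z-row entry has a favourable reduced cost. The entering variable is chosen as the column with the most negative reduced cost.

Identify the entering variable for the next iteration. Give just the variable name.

s1

Objective-row coefficients: a: 0, b: 0, s1: -23/4, s2: 0, s3: 9/4, s4: 0.
The most negative is -23/4 in column s1, so s1 enters.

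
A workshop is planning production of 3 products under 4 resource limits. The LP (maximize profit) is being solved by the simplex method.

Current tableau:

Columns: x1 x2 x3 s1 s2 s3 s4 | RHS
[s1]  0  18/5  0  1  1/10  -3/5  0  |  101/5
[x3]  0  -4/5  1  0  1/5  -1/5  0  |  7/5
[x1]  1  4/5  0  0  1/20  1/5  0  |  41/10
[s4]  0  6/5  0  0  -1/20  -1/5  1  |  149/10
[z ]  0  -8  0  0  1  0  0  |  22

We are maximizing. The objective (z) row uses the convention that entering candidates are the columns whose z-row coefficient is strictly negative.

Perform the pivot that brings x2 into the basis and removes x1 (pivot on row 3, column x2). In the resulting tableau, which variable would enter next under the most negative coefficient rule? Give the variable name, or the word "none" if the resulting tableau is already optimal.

Pivot element 4/5. New z-row = old z-row − (-8)·(row 3/(4/5)).
Updated z-row coefficients: x1: 10, x2: 0, x3: 0, s1: 0, s2: 3/2, s3: 2, s4: 0.
No coefficient is strictly negative; the tableau after this pivot is optimal.

none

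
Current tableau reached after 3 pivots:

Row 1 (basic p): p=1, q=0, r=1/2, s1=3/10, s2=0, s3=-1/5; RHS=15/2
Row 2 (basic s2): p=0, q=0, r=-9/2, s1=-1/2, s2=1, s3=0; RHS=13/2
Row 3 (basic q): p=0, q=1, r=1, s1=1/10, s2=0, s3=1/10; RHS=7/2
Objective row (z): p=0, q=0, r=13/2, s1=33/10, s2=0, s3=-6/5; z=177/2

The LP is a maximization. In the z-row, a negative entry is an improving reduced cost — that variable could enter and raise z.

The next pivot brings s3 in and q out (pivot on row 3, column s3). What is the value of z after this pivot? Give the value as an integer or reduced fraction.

261/2

Minimum ratio for s3: (7/2)/(1/10) = 35.
z changes by −(z-row coeff of s3)·ratio = −(-6/5)·35 = 42.
New z = 177/2 + 42 = 261/2.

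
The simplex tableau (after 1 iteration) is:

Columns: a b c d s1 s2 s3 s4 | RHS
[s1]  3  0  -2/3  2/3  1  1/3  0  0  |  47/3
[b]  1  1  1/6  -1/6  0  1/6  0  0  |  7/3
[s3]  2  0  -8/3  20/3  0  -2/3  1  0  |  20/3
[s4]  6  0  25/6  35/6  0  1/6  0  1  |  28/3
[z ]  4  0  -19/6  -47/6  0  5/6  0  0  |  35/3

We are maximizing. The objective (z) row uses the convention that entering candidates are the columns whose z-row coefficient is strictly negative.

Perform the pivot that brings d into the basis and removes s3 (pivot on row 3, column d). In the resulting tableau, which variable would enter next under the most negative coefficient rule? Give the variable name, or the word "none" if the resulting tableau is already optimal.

Pivot element 20/3. New z-row = old z-row − (-47/6)·(row 3/(20/3)).
Updated z-row coefficients: a: 127/20, b: 0, c: -63/10, d: 0, s1: 0, s2: 1/20, s3: 47/40, s4: 0.
The most negative is -63/10 in column c, so c would enter next.

c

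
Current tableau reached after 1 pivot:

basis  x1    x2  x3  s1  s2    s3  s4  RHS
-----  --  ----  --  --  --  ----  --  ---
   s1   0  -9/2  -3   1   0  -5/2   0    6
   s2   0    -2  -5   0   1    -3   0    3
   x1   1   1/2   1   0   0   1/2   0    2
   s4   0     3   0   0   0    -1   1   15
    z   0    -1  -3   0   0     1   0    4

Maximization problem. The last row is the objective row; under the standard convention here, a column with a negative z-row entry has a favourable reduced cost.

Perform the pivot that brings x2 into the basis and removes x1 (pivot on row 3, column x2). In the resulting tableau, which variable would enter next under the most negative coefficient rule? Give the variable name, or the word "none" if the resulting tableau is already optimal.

Pivot element 1/2. New z-row = old z-row − (-1)·(row 3/(1/2)).
Updated z-row coefficients: x1: 2, x2: 0, x3: -1, s1: 0, s2: 0, s3: 2, s4: 0.
The most negative is -1 in column x3, so x3 would enter next.

x3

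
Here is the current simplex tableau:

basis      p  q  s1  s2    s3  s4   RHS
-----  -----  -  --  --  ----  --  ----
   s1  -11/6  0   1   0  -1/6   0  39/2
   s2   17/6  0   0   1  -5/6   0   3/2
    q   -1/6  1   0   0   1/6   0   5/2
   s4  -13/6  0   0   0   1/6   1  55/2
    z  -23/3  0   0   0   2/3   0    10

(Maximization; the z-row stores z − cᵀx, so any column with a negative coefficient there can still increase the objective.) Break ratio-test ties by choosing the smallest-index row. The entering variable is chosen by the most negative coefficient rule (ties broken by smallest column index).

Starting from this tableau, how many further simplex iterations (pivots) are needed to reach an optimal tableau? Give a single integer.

pivot: p in, s2 out → z = 239/17
pivot: s3 in, q out → z = 49
No improving column remains; optimal.

2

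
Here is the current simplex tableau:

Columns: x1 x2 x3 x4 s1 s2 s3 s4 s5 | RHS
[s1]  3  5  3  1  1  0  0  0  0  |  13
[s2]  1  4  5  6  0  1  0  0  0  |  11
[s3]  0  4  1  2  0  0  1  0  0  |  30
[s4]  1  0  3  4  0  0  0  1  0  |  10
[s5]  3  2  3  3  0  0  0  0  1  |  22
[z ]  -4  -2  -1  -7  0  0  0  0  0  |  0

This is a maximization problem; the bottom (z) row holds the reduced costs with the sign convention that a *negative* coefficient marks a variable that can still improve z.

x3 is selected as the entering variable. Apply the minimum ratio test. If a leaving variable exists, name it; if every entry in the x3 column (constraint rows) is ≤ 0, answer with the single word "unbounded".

Ratios: row 1 (s1): 13/3 = 13/3; row 2 (s2): 11/5 = 11/5; row 3 (s3): 30/1 = 30; row 4 (s4): 10/3 = 10/3; row 5 (s5): 22/3 = 22/3.
Minimum ratio is in the s2 row, so s2 leaves.

s2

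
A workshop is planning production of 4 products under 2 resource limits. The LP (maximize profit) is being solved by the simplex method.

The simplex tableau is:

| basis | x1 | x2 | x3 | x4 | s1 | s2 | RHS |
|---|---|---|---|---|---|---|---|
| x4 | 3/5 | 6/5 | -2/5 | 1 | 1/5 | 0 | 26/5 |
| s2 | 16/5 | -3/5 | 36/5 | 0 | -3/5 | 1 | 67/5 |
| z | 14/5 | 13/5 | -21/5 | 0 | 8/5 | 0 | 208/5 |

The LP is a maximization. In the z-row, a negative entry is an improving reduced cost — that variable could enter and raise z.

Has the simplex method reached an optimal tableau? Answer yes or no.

Column x3 has objective-row coefficient -21/5, which is negative; an improving pivot exists, so not yet optimal.

no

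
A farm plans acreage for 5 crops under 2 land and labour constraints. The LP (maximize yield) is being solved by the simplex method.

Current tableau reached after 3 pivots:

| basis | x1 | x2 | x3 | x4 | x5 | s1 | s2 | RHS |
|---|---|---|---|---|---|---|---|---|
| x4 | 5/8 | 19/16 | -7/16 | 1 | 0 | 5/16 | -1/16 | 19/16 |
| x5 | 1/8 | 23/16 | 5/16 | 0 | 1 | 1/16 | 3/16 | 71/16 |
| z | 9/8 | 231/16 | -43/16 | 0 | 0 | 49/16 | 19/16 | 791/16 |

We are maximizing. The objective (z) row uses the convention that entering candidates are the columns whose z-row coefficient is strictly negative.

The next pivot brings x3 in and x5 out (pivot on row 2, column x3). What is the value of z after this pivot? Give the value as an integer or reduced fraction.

Minimum ratio for x3: (71/16)/(5/16) = 71/5.
z changes by −(z-row coeff of x3)·ratio = −(-43/16)·(71/5) = 3053/80.
New z = 791/16 + (3053/80) = 438/5.

438/5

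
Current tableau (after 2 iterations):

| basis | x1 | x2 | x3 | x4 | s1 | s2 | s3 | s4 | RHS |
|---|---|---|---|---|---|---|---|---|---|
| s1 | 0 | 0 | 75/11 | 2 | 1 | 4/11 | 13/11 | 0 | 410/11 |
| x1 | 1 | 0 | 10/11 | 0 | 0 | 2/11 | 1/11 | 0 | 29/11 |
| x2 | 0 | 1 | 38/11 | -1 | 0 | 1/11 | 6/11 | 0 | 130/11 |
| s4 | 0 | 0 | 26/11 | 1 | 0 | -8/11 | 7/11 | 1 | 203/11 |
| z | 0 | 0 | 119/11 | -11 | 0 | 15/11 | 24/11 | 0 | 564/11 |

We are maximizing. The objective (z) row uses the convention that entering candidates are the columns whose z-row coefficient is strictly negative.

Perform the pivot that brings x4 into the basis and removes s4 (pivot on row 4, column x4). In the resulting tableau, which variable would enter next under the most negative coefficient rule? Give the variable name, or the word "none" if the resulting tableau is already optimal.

s2

Pivot element 1. New z-row = old z-row − (-11)·(row 4/1).
Updated z-row coefficients: x1: 0, x2: 0, x3: 405/11, x4: 0, s1: 0, s2: -73/11, s3: 101/11, s4: 11.
The most negative is -73/11 in column s2, so s2 would enter next.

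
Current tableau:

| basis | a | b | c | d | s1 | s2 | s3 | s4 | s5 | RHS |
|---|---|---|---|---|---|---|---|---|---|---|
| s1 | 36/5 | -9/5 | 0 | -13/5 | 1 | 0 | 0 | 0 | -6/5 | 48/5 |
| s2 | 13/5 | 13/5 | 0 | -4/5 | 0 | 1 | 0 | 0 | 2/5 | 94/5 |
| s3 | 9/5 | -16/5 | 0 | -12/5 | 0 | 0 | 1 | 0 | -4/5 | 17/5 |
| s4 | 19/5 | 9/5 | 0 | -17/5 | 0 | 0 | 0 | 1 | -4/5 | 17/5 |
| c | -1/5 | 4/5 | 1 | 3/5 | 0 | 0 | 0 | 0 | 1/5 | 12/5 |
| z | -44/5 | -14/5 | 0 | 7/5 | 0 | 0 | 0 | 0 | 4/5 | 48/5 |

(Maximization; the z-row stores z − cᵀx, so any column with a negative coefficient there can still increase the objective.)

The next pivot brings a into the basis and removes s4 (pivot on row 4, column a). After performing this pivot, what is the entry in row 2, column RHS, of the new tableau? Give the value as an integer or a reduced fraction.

Pivot element is row 4, column a: 19/5.
Normalize row 4: new (row 4, RHS) = (17/5)/(19/5) = 17/19.
row 2 ← row 2 − (13/5)·(new row 4): 94/5 − (13/5)·(17/19) = 313/19.

313/19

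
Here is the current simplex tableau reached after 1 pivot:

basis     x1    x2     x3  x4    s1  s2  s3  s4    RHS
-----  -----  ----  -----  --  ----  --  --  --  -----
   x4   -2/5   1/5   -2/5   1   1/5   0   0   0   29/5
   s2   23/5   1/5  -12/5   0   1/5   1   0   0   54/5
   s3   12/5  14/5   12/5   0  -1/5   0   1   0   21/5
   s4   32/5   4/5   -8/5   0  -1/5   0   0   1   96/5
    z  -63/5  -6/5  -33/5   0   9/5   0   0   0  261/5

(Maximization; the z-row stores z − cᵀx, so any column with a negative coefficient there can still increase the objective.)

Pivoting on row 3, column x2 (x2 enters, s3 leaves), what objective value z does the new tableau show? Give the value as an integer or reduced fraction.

Minimum ratio for x2: (21/5)/(14/5) = 3/2.
z changes by −(z-row coeff of x2)·ratio = −(-6/5)·(3/2) = 9/5.
New z = 261/5 + (9/5) = 54.

54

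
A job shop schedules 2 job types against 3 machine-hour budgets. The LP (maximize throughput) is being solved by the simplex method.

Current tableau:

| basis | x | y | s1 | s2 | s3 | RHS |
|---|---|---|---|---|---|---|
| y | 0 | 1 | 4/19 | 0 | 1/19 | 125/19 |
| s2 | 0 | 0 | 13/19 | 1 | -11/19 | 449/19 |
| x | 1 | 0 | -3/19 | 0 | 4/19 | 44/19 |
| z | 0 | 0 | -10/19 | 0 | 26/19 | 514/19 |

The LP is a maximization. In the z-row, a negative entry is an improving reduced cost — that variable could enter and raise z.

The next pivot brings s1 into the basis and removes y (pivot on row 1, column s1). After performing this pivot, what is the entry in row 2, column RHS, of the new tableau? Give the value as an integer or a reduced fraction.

Pivot element is row 1, column s1: 4/19.
Normalize row 1: new (row 1, RHS) = (125/19)/(4/19) = 125/4.
row 2 ← row 2 − (13/19)·(new row 1): 449/19 − (13/19)·(125/4) = 9/4.

9/4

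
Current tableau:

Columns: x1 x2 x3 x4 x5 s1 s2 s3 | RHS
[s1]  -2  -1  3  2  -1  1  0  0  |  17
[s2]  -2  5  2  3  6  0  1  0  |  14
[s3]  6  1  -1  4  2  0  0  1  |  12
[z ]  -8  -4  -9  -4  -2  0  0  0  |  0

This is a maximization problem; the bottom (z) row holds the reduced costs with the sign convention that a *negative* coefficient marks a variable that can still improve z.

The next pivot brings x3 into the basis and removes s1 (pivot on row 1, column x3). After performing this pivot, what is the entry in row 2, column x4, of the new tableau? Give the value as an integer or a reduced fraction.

5/3

Pivot element is row 1, column x3: 3.
Normalize row 1: new (row 1, x4) = 2/3 = 2/3.
row 2 ← row 2 − 2·(new row 1): 3 − 2·(2/3) = 5/3.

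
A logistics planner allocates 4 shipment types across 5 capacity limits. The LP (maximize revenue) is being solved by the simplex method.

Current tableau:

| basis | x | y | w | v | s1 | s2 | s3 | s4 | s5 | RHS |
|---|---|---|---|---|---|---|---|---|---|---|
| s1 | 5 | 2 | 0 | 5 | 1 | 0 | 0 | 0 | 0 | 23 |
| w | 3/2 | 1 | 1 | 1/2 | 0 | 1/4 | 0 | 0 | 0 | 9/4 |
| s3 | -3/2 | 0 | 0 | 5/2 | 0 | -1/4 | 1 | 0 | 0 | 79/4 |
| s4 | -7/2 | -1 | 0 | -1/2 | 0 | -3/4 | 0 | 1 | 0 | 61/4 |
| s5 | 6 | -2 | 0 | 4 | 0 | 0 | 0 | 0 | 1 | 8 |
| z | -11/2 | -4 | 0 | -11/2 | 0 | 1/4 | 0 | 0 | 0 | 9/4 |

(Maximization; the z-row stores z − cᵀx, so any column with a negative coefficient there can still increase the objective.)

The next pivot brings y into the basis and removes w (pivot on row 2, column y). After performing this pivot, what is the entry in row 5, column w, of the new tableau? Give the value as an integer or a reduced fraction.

Pivot element is row 2, column y: 1.
Normalize row 2: new (row 2, w) = 1/1 = 1.
row 5 ← row 5 − (-2)·(new row 2): 0 − (-2)·1 = 2.

2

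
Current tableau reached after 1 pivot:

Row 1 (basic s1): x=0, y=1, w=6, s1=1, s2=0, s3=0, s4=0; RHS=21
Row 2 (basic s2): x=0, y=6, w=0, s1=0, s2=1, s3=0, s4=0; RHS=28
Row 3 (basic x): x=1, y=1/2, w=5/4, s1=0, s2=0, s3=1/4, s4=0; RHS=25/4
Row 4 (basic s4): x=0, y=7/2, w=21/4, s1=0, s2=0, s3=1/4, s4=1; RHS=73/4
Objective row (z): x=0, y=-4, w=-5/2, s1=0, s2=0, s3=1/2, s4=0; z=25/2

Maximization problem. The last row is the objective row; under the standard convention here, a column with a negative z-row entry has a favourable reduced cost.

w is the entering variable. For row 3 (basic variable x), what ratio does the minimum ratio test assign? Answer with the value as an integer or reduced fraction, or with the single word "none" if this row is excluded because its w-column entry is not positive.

5

Ratio = RHS / (w entry) = (25/4) / (5/4) = 5.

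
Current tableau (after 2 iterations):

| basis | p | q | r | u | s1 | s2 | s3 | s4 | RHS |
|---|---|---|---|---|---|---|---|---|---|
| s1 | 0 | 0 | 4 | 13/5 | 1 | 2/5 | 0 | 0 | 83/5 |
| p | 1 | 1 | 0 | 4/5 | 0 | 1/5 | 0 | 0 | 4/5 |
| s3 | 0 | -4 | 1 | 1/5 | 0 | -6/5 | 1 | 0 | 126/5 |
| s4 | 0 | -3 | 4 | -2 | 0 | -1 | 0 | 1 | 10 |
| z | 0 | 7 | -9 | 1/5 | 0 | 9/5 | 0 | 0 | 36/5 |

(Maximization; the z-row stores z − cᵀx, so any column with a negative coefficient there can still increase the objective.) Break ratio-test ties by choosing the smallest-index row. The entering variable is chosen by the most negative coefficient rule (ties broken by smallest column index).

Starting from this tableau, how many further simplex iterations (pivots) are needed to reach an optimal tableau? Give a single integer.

pivot: r in, s4 out → z = 297/10
pivot: u in, p out → z = 34
No improving column remains; optimal.

2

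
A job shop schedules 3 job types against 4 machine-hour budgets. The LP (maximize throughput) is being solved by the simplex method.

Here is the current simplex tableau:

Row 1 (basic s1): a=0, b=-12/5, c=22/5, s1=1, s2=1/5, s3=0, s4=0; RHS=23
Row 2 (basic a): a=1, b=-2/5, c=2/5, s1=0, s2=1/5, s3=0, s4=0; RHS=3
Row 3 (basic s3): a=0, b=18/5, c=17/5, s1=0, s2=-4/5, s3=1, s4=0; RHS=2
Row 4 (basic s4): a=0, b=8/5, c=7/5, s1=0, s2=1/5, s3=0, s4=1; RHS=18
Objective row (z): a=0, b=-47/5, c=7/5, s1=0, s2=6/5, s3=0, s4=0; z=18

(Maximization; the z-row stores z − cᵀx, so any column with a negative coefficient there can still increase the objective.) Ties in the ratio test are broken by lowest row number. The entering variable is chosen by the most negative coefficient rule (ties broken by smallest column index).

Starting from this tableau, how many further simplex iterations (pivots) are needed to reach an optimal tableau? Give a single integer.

pivot: b in, s3 out → z = 209/9
pivot: s2 in, a out → z = 49
No improving column remains; optimal.

2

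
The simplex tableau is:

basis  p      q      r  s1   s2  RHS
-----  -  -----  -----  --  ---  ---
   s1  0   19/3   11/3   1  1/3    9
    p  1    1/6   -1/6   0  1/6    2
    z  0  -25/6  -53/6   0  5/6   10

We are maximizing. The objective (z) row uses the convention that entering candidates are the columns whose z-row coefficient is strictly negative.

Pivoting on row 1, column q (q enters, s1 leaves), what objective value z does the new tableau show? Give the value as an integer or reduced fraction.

Minimum ratio for q: 9/(19/3) = 27/19.
z changes by −(z-row coeff of q)·ratio = −(-25/6)·(27/19) = 225/38.
New z = 10 + (225/38) = 605/38.

605/38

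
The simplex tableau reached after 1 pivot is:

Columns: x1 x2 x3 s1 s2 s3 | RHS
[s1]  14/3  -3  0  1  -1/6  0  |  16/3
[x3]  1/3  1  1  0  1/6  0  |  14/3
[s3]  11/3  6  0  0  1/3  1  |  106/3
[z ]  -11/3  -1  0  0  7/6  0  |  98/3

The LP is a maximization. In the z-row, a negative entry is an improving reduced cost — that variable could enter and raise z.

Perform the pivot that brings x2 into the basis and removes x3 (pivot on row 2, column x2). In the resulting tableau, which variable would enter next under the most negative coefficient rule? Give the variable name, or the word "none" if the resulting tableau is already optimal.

x1

Pivot element 1. New z-row = old z-row − (-1)·(row 2/1).
Updated z-row coefficients: x1: -10/3, x2: 0, x3: 1, s1: 0, s2: 4/3, s3: 0.
The most negative is -10/3 in column x1, so x1 would enter next.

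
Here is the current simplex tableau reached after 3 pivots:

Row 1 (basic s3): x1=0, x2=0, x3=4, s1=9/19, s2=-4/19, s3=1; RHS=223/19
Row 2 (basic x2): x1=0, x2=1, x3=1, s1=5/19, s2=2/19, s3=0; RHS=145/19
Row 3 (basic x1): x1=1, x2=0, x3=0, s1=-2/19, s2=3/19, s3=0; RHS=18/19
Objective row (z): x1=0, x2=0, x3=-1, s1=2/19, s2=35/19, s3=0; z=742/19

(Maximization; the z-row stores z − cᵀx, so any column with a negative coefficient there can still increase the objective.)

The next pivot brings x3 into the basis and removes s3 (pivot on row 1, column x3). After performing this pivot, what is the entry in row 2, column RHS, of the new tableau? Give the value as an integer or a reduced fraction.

Pivot element is row 1, column x3: 4.
Normalize row 1: new (row 1, RHS) = (223/19)/4 = 223/76.
row 2 ← row 2 − 1·(new row 1): 145/19 − 1·(223/76) = 357/76.

357/76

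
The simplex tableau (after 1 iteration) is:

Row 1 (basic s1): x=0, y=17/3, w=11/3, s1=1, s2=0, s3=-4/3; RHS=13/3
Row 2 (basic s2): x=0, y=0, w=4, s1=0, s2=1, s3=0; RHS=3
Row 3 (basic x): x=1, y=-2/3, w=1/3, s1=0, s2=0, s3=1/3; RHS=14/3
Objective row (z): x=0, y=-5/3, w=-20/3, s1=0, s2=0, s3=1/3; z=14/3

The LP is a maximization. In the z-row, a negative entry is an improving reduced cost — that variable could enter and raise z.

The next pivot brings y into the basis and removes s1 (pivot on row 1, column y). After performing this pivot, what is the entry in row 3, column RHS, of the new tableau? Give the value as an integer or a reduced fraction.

88/17

Pivot element is row 1, column y: 17/3.
Normalize row 1: new (row 1, RHS) = (13/3)/(17/3) = 13/17.
row 3 ← row 3 − (-2/3)·(new row 1): 14/3 − (-2/3)·(13/17) = 88/17.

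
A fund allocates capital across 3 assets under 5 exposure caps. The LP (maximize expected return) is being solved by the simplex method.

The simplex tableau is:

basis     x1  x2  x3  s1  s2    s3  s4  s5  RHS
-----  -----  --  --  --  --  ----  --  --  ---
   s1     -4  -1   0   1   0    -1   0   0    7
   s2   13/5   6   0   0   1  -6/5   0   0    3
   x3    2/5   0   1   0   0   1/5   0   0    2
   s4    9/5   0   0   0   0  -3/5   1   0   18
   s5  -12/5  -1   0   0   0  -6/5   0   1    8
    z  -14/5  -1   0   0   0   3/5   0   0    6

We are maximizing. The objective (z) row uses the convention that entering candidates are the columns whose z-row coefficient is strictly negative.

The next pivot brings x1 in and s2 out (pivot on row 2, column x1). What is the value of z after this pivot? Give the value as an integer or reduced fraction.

120/13

Minimum ratio for x1: 3/(13/5) = 15/13.
z changes by −(z-row coeff of x1)·ratio = −(-14/5)·(15/13) = 42/13.
New z = 6 + (42/13) = 120/13.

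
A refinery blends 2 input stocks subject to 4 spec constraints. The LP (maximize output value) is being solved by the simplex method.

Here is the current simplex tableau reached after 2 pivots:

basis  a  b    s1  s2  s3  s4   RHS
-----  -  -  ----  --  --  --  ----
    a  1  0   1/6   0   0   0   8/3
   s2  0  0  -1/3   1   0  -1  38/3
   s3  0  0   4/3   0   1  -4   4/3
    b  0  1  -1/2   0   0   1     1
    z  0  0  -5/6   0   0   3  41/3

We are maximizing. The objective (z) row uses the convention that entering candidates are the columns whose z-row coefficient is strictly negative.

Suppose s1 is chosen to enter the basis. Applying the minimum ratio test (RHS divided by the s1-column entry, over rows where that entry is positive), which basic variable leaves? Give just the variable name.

s3

Ratios: row 1 (a): (8/3)/(1/6) = 16; row 2 (s2): entry -1/3 ≤ 0, skip; row 3 (s3): (4/3)/(4/3) = 1; row 4 (b): entry -1/2 ≤ 0, skip.
Minimum ratio 1 is in the s3 row, so s3 leaves.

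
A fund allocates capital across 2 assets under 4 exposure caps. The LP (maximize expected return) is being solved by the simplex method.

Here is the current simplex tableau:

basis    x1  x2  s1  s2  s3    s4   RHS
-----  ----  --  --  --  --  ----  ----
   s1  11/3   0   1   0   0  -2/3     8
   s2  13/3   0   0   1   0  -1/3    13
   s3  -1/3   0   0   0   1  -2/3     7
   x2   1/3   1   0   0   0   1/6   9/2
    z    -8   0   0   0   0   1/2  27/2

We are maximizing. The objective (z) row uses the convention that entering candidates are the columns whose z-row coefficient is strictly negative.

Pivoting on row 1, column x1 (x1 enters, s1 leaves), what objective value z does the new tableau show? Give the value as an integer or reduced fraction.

681/22

Minimum ratio for x1: 8/(11/3) = 24/11.
z changes by −(z-row coeff of x1)·ratio = −(-8)·(24/11) = 192/11.
New z = 27/2 + (192/11) = 681/22.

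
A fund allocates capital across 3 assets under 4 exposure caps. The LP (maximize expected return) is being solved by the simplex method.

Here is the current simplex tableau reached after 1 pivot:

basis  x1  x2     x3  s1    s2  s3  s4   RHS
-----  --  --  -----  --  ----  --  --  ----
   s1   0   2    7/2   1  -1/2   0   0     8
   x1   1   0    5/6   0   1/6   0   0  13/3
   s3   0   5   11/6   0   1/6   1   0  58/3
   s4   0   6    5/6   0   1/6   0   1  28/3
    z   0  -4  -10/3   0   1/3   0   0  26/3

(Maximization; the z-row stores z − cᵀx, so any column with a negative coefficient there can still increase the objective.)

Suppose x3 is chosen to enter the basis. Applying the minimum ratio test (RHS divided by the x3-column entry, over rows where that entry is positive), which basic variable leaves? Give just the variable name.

s1

Ratios: row 1 (s1): 8/(7/2) = 16/7; row 2 (x1): (13/3)/(5/6) = 26/5; row 3 (s3): (58/3)/(11/6) = 116/11; row 4 (s4): (28/3)/(5/6) = 56/5.
Minimum ratio 16/7 is in the s1 row, so s1 leaves.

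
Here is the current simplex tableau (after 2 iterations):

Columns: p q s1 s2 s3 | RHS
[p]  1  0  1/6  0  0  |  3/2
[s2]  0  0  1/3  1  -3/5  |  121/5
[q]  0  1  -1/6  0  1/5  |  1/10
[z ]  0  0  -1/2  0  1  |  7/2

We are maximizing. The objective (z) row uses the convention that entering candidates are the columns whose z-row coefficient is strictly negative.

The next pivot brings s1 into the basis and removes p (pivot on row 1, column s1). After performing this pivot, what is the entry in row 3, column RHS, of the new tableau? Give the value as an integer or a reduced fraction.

8/5

Pivot element is row 1, column s1: 1/6.
Normalize row 1: new (row 1, RHS) = (3/2)/(1/6) = 9.
row 3 ← row 3 − (-1/6)·(new row 1): 1/10 − (-1/6)·9 = 8/5.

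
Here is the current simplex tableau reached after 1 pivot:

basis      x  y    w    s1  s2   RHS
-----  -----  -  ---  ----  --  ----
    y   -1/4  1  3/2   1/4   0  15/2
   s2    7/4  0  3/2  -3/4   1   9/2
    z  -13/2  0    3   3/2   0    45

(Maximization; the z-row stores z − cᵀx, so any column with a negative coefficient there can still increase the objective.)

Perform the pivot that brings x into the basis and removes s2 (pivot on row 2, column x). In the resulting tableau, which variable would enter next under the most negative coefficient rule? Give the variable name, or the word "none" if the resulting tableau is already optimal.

s1

Pivot element 7/4. New z-row = old z-row − (-13/2)·(row 2/(7/4)).
Updated z-row coefficients: x: 0, y: 0, w: 60/7, s1: -9/7, s2: 26/7.
The most negative is -9/7 in column s1, so s1 would enter next.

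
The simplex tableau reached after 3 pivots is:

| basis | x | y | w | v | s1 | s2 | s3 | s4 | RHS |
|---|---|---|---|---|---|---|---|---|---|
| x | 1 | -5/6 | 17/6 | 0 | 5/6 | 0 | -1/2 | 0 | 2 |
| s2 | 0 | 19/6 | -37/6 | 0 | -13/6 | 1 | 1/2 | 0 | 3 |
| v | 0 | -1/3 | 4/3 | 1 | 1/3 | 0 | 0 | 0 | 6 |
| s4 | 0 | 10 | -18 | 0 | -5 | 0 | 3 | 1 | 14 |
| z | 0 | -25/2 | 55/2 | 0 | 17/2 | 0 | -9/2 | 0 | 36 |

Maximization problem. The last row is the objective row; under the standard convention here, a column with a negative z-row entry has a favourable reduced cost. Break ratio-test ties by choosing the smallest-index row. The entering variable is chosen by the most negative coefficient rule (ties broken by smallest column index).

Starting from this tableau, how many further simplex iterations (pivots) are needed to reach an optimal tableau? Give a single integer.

pivot: y in, s2 out → z = 909/19
pivot: s3 in, s4 out → z = 503/9
pivot: s2 in, y out → z = 57
No improving column remains; optimal.

3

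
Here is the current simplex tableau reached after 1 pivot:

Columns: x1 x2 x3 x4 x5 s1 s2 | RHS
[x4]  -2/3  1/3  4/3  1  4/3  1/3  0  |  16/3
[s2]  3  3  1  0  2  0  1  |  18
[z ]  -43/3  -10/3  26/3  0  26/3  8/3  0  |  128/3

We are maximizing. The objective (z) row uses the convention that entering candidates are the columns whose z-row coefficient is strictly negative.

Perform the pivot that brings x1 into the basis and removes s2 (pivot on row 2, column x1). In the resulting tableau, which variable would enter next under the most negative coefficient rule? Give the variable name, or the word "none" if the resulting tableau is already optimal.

Pivot element 3. New z-row = old z-row − (-43/3)·(row 2/3).
Updated z-row coefficients: x1: 0, x2: 11, x3: 121/9, x4: 0, x5: 164/9, s1: 8/3, s2: 43/9.
No coefficient is strictly negative; the tableau after this pivot is optimal.

none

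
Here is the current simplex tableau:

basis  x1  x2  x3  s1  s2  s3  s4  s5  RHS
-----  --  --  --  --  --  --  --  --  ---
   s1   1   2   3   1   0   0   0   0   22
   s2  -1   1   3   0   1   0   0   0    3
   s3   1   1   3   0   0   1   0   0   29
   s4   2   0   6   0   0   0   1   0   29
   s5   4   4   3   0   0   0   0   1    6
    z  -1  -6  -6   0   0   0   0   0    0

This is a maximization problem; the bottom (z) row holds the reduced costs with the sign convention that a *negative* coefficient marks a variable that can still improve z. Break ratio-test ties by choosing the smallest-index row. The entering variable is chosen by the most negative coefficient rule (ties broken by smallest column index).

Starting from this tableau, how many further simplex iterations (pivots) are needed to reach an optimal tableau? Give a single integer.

pivot: x2 in, s5 out → z = 9
pivot: x3 in, s2 out → z = 10
No improving column remains; optimal.

2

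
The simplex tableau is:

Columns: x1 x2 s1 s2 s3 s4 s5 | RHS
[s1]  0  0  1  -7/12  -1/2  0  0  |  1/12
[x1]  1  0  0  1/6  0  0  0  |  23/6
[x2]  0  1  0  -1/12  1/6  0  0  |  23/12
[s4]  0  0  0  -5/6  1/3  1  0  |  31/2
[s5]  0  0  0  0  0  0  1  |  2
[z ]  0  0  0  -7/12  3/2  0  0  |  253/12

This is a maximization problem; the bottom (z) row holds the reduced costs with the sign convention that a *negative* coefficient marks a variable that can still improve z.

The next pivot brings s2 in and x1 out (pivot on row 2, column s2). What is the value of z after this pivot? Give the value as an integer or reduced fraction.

Minimum ratio for s2: (23/6)/(1/6) = 23.
z changes by −(z-row coeff of s2)·ratio = −(-7/12)·23 = 161/12.
New z = 253/12 + (161/12) = 69/2.

69/2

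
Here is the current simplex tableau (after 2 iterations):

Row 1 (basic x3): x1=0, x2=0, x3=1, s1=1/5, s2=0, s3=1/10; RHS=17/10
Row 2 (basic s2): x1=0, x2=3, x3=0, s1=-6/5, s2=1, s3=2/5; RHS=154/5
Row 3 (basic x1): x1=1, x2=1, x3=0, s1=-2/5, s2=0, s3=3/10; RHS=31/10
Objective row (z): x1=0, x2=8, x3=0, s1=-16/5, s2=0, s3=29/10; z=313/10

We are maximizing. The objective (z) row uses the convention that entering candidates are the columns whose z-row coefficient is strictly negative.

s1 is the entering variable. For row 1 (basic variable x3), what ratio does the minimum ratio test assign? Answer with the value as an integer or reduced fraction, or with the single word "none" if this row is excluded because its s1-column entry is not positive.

Ratio = RHS / (s1 entry) = (17/10) / (1/5) = 17/2.

17/2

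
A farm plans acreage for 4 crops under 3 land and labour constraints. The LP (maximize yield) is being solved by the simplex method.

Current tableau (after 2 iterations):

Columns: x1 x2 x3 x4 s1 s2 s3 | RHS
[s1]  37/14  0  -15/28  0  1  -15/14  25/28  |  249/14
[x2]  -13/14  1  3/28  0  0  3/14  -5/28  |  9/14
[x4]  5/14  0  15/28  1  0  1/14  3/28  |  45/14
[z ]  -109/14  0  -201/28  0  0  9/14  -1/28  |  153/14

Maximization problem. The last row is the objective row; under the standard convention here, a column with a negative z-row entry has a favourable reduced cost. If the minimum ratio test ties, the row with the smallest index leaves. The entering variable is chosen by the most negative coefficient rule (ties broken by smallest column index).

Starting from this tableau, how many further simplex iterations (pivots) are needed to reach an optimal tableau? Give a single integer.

2

pivot: x1 in, s1 out → z = 2343/37
pivot: x3 in, x4 out → z = 75
No improving column remains; optimal.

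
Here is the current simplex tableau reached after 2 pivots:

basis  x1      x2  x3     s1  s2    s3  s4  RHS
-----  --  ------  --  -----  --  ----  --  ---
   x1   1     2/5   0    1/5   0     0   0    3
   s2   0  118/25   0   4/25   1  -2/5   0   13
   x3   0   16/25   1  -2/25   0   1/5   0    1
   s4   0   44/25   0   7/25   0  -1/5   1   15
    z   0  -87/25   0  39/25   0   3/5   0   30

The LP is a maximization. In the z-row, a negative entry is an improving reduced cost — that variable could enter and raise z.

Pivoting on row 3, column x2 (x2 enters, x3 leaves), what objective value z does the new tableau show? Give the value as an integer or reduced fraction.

567/16

Minimum ratio for x2: 1/(16/25) = 25/16.
z changes by −(z-row coeff of x2)·ratio = −(-87/25)·(25/16) = 87/16.
New z = 30 + (87/16) = 567/16.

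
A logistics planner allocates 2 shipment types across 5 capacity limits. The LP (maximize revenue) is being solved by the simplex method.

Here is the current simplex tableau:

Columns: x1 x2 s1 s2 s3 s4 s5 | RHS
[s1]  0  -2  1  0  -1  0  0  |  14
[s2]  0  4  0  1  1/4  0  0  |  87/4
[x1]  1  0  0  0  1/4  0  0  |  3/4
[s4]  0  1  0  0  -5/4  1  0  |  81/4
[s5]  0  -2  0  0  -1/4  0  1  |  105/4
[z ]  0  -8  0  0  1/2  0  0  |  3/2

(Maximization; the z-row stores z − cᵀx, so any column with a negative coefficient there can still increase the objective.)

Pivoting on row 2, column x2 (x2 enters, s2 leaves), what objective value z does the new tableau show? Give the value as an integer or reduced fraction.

Minimum ratio for x2: (87/4)/4 = 87/16.
z changes by −(z-row coeff of x2)·ratio = −(-8)·(87/16) = 87/2.
New z = 3/2 + (87/2) = 45.

45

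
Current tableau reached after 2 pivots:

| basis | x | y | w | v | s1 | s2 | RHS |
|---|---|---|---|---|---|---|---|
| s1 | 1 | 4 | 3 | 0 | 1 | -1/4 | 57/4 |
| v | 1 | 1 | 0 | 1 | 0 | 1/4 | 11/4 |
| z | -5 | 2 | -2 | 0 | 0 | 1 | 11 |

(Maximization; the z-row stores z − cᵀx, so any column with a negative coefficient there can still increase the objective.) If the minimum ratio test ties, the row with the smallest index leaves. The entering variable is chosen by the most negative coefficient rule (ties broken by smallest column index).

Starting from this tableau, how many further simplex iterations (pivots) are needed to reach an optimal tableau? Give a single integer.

pivot: x in, v out → z = 99/4
pivot: w in, s1 out → z = 389/12
No improving column remains; optimal.

2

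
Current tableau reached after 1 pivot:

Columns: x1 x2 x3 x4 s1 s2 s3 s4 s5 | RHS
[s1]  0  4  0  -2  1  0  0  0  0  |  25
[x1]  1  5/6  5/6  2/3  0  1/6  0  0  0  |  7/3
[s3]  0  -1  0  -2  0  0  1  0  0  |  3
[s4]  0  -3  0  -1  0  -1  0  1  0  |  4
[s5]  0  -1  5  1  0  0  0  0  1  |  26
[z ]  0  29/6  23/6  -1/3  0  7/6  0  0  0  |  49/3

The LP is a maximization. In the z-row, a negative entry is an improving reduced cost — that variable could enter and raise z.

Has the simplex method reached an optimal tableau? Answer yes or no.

Column x4 has objective-row coefficient -1/3, which is negative; an improving pivot exists, so not yet optimal.

no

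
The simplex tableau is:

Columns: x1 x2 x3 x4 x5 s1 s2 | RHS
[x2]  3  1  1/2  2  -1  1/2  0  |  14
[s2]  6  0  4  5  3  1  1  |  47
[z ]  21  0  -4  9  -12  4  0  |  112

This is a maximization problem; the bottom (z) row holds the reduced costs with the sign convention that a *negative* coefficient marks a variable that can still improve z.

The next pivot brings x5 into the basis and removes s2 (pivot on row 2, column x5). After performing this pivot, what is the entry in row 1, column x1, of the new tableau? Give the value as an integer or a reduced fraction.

Pivot element is row 2, column x5: 3.
Normalize row 2: new (row 2, x1) = 6/3 = 2.
row 1 ← row 1 − (-1)·(new row 2): 3 − (-1)·2 = 5.

5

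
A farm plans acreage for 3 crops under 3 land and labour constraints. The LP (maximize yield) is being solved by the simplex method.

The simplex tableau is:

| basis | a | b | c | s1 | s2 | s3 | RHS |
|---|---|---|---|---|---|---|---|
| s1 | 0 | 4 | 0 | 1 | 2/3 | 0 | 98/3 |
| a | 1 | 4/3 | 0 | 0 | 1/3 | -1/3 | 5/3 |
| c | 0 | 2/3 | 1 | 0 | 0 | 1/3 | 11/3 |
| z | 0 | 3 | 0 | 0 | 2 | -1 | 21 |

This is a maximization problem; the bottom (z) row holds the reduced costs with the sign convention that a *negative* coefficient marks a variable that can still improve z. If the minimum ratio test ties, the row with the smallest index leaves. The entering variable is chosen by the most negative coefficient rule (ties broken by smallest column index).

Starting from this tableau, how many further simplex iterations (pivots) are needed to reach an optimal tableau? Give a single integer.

1

pivot: s3 in, c out → z = 32
No improving column remains; optimal.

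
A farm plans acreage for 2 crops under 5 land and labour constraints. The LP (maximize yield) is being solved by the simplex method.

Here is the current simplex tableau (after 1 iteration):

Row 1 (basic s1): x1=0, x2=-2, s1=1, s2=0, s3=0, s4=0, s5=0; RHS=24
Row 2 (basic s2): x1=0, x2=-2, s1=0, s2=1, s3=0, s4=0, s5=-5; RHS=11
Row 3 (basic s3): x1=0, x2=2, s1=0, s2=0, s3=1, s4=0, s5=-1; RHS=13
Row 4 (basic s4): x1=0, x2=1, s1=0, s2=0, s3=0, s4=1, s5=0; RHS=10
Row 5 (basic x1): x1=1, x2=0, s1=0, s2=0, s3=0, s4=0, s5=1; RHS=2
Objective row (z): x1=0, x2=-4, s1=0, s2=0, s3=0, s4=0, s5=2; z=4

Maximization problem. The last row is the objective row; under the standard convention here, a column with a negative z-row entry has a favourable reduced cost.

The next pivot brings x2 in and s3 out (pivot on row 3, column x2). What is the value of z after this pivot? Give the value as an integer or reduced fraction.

Minimum ratio for x2: 13/2 = 13/2.
z changes by −(z-row coeff of x2)·ratio = −(-4)·(13/2) = 26.
New z = 4 + 26 = 30.

30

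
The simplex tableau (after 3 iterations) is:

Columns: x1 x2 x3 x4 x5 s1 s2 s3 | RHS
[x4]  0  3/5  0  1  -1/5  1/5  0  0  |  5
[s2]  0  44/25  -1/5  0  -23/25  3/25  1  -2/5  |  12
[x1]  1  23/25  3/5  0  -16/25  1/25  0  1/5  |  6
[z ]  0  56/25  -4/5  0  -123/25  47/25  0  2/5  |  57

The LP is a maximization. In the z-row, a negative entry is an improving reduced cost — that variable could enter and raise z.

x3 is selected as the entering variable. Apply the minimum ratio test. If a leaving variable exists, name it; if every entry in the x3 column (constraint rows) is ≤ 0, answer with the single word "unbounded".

Ratios: row 1 (x4): entry 0 ≤ 0, skip; row 2 (s2): entry -1/5 ≤ 0, skip; row 3 (x1): 6/(3/5) = 10.
Minimum ratio is in the x1 row, so x1 leaves.

x1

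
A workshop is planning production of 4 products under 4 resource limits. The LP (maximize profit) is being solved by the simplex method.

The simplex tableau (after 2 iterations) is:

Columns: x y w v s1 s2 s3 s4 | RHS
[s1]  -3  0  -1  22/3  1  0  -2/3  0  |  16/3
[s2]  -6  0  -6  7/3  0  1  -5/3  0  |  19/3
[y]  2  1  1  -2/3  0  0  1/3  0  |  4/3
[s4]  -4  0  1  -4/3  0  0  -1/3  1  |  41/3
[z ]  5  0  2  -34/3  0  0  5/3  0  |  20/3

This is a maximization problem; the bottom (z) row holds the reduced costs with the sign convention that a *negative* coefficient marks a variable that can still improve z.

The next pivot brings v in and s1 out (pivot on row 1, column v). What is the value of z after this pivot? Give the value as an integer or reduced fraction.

Minimum ratio for v: (16/3)/(22/3) = 8/11.
z changes by −(z-row coeff of v)·ratio = −(-34/3)·(8/11) = 272/33.
New z = 20/3 + (272/33) = 164/11.

164/11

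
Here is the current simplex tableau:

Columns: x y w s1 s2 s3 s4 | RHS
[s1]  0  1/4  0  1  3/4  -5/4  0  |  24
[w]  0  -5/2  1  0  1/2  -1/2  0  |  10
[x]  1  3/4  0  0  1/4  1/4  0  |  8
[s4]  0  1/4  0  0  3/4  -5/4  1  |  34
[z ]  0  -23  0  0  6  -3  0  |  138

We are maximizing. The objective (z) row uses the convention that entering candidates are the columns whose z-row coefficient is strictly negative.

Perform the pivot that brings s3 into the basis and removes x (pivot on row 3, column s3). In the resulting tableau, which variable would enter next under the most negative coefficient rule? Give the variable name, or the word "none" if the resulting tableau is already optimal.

Pivot element 1/4. New z-row = old z-row − (-3)·(row 3/(1/4)).
Updated z-row coefficients: x: 12, y: -14, w: 0, s1: 0, s2: 9, s3: 0, s4: 0.
The most negative is -14 in column y, so y would enter next.

y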